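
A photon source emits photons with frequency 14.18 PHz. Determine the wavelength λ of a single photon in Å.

Use c = 2.99792458e8 m/s.
Convert to SI: f = 14.18 PHz = 1.418e16 Hz.
The photon relation is λ = c/f, giving λ = 2.114e-8 m.
Converting to Å: λ = 211.4 Å ≈ 211 Å.

211 Å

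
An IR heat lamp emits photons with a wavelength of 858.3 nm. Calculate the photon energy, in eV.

Convert to SI: λ = 858.3 nm = 8.583e-7 m.
Since E = hc/λ for a photon, E = 2.314e-19 J.
Converting to eV: E = 1.445 eV ≈ 1.44 eV.

1.44 eV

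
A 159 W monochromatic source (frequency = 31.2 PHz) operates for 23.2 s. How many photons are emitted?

1.78·10^20 photons

Total energy: E_total = P·t = 159 × 23.2 = 3689 J.
Per-photon energy: E = 2.067·10^-17 J.
N = E_total / E_photon = 1.78·10^20.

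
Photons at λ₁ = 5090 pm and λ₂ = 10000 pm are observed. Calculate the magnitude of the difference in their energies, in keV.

Using E = hc/λ: E₁ = 3.903e-17 J, E₂ = 1.986e-17 J.
|ΔE| = |3.903e-17 − 1.986e-17| = 1.92e-17 J = 0.120 keV.

0.120 keV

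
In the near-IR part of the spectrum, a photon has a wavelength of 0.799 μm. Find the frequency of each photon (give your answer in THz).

(c = 2.99792458e8 m/s.)
First convert: λ = 0.799 μm = 7.99e-7 m.
Apply f = c/λ: f = 3.752e14 Hz.
Converting to THz: f = 375.2 THz ≈ 375 THz.

375 THz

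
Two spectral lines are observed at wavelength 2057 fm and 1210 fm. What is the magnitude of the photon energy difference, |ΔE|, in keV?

Using E = hc/λ: E₁ = 9.6570 × 10^-14 J, E₂ = 1.6417 × 10^-13 J.
|ΔE| = |9.6570 × 10^-14 − 1.6417 × 10^-13| = 6.76 × 10^-14 J = 422 keV.

422 keV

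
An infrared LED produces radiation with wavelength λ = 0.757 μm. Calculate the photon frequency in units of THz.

396 THz

Use c = 2.99792458 × 10^8 m/s.
First convert: λ = 0.757 μm = 7.57 × 10^-7 m.
The photon relation is f = c/λ, giving f = 3.960 × 10^14 Hz.
Converting to THz: f = 396.0 THz ≈ 396 THz.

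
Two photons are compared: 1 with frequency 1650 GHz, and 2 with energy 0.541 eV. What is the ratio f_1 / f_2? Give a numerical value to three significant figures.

f_1 = 1.650e12 Hz (from frequency = 1650 GHz, via f given directly).
f_2 = 1.308e14 Hz (from energy = 0.541 eV, via f = E/h).
Ratio = 1.650e12 / 1.308e14 = 0.0126.

0.0126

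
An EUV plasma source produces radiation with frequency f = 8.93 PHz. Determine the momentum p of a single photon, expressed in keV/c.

Take h = 6.62607015 × 10^-34 J·s, c = 2.99792458 × 10^8 m/s, 1 eV = 1.602176634 × 10^-19 J.
First convert: f = 8.93 PHz = 8.93 × 10^15 Hz.
For a photon p = hf/c, so p = 1.974 × 10^-26 kg·m/s.
Converting to keV/c: p = 0.03693 keV/c ≈ 0.0369 keV/c.

0.0369 keV/c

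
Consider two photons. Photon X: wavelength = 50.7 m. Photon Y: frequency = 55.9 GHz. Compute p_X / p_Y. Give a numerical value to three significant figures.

p_X = 1.307·10^-35 kg·m/s (from wavelength = 50.7 m, via p = h/λ).
p_Y = 1.236·10^-31 kg·m/s (from frequency = 55.9 GHz, via p = hf/c).
Ratio = 1.307·10^-35 / 1.236·10^-31 = 1.06·10^-4.

1.06·10^-4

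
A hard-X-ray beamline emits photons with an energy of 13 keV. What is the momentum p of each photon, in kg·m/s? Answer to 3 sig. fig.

(c = 2.99792458e8 m/s, 1 eV = 1.602176634e-19 J.)
Convert to SI: E = 13 keV = 2.0828e-15 J.
For a photon p = E/c, so p = 6.948e-24 kg·m/s.
So p ≈ 6.95e-24 kg·m/s.

6.95e-24 kg·m/s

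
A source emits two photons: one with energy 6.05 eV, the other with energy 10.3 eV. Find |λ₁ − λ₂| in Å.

846 Å

Using λ = hc/E: λ₁ = 2.049·10^-7 m, λ₂ = 1.204·10^-7 m.
|Δλ| = |2.049·10^-7 − 1.204·10^-7| = 8.46·10^-8 m = 846 Å.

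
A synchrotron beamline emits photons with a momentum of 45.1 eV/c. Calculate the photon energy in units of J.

Use c = 2.99792458 × 10^8 m/s, 1 eV = 1.602176634 × 10^-19 J.
First convert: p = 45.1 eV/c = 2.4103 × 10^-26 kg·m/s.
Apply E = pc: E = 7.226 × 10^-18 J.
So E ≈ 7.23 × 10^-18 J.

7.23 × 10^-18 J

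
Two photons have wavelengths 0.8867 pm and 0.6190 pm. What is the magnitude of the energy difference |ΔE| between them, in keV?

Using E = hc/λ: E₁ = 2.2403e-13 J, E₂ = 3.2091e-13 J.
|ΔE| = |2.2403e-13 − 3.2091e-13| = 9.69e-14 J = 605 keV.

605 keV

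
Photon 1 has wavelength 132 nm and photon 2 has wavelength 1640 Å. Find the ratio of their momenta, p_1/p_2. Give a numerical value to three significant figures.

1.24

p_1 = 5.020·10^-27 kg·m/s (from wavelength = 132 nm, via p = h/λ).
p_2 = 4.040·10^-27 kg·m/s (from wavelength = 1640 Å, via p = h/λ).
Ratio = 5.020·10^-27 / 4.040·10^-27 = 1.24.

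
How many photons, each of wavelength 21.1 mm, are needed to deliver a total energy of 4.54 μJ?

Per-photon energy: E = 9.414·10^-24 J (from wavelength = 21.1 mm).
N = E_total / E_photon = 4.54·10^-6 J / 9.414·10^-24 J = 4.82·10^17.

4.82·10^17 photons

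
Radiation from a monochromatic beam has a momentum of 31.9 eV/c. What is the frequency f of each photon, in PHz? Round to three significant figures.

7.71 PHz

Use h = 6.62607015e-34 J·s, c = 2.99792458e8 m/s, 1 eV = 1.602176634e-19 J.
In SI units: p = 31.9 eV/c = 1.7048e-26 kg·m/s.
For a photon f = pc/h, so f = 7.713e15 Hz.
Converting to PHz: f = 7.713 PHz ≈ 7.71 PHz.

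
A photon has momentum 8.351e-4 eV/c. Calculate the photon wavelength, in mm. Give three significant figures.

1.48 mm

Use h = 6.62607015e-34 J·s, c = 2.99792458e8 m/s, 1 eV = 1.602176634e-19 J.
First convert: p = 8.351e-4 eV/c = 4.4630e-31 kg·m/s.
Since λ = h/p for a photon, λ = 0.001485 m.
Converting to mm: λ = 1.485 mm ≈ 1.48 mm.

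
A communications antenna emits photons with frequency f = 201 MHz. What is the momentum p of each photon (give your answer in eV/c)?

8.31 × 10^-7 eV/c

Convert to SI: f = 201 MHz = 2.01 × 10^8 Hz.
For a photon p = hf/c, so p = 4.443 × 10^-34 kg·m/s.
Converting to eV/c: p = 8.313 × 10^-7 eV/c ≈ 8.31 × 10^-7 eV/c.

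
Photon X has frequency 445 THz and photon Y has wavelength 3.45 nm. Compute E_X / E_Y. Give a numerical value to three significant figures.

E_X = 2.949e-19 J (from frequency = 445 THz, via E = hf).
E_Y = 5.758e-17 J (from wavelength = 3.45 nm, via E = hc/λ).
Ratio = 2.949e-19 / 5.758e-17 = 5.12e-3.

5.12e-3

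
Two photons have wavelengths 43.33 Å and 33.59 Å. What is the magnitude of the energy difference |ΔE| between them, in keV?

Using E = hc/λ: E₁ = 4.5845 × 10^-17 J, E₂ = 5.9138 × 10^-17 J.
|ΔE| = |4.5845 × 10^-17 − 5.9138 × 10^-17| = 1.33 × 10^-17 J = 0.0830 keV.

0.0830 keV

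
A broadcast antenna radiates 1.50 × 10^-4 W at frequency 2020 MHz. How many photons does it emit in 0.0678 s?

7.60 × 10^18 photons

Total energy: E_total = P·t = 1.50 × 10^-4 × 0.0678 = 1.017 × 10^-5 J.
Per-photon energy: E = 1.338 × 10^-24 J.
N = E_total / E_photon = 7.60 × 10^18.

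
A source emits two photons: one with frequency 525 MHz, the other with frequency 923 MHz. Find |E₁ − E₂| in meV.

1.65 × 10^-3 meV

Using E = hf: E₁ = 3.479 × 10^-25 J, E₂ = 6.116 × 10^-25 J.
|ΔE| = |3.479 × 10^-25 − 6.116 × 10^-25| = 2.64 × 10^-25 J = 1.65 × 10^-3 meV.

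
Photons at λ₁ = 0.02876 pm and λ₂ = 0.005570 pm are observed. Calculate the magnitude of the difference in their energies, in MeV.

Using E = hc/λ: E₁ = 6.9070 × 10^-12 J, E₂ = 3.5663 × 10^-11 J.
|ΔE| = |6.9070 × 10^-12 − 3.5663 × 10^-11| = 2.88 × 10^-11 J = 179 MeV.

179 MeV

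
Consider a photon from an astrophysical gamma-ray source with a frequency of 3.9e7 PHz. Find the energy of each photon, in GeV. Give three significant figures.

Take h = 6.62607015e-34 J·s, 1 eV = 1.602176634e-19 J.
Convert to SI: f = 3.9e7 PHz = 3.9e22 Hz.
Apply E = hf: E = 2.584e-11 J.
Converting to GeV: E = 0.1613 GeV ≈ 0.161 GeV.

0.161 GeV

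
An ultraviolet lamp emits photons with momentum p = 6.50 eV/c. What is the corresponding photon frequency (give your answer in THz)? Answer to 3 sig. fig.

1570 THz

(h = 6.62607015e-34 J·s, c = 2.99792458e8 m/s, 1 eV = 1.602176634e-19 J.)
First convert: p = 6.50 eV/c = 3.4738e-27 kg·m/s.
Apply f = pc/h: f = 1.572e15 Hz.
Converting to THz: f = 1572 THz ≈ 1570 THz.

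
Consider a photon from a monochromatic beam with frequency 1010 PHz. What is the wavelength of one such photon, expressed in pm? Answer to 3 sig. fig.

First convert: f = 1010 PHz = 1.01·10^18 Hz.
For a photon λ = c/f, so λ = 2.968·10^-10 m.
Converting to pm: λ = 296.8 pm ≈ 297 pm.

297 pm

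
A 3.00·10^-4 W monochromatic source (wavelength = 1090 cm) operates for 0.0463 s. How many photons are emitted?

Total energy: E_total = P·t = 3.00·10^-4 × 0.0463 = 1.389·10^-5 J.
Per-photon energy: E = 1.822·10^-26 J.
N = E_total / E_photon = 7.62·10^20.

7.62·10^20 photons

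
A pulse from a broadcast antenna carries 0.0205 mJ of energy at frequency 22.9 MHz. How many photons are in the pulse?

Per-photon energy: E = 1.517e-26 J (from frequency = 22.9 MHz).
N = E_total / E_photon = 2.05e-5 J / 1.517e-26 J = 1.35e21.

1.35e21 photons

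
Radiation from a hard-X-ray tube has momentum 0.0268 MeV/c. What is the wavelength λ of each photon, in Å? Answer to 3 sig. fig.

0.463 Å

Take h = 6.62607015e-34 J·s, c = 2.99792458e8 m/s, 1 eV = 1.602176634e-19 J.
Convert to SI: p = 0.0268 MeV/c = 1.4323e-23 kg·m/s.
The photon relation is λ = h/p, giving λ = 4.626e-11 m.
Converting to Å: λ = 0.4626 Å ≈ 0.463 Å.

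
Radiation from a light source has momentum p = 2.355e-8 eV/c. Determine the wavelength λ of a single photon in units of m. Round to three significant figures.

52.6 m

(h = 6.62607015e-34 J·s, c = 2.99792458e8 m/s, 1 eV = 1.602176634e-19 J.)
First convert: p = 2.355e-8 eV/c = 1.2586e-35 kg·m/s.
Apply λ = h/p: λ = 52.65 m.
So λ ≈ 52.6 m.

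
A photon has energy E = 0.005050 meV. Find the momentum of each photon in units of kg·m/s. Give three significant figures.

2.70 × 10^-33 kg·m/s

Use c = 2.99792458 × 10^8 m/s, 1 eV = 1.602176634 × 10^-19 J.
First convert: E = 0.005050 meV = 8.0910 × 10^-25 J.
For a photon p = E/c, so p = 2.699 × 10^-33 kg·m/s.
So p ≈ 2.70 × 10^-33 kg·m/s.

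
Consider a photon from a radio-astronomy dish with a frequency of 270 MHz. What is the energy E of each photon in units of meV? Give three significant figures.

Convert to SI: f = 270 MHz = 2.7e8 Hz.
The photon relation is E = hf, giving E = 1.789e-25 J.
Converting to meV: E = 0.001117 meV ≈ 1.12e-3 meV.

1.12e-3 meV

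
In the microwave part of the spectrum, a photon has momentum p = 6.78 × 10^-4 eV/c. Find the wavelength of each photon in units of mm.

Take h = 6.62607015 × 10^-34 J·s, c = 2.99792458 × 10^8 m/s, 1 eV = 1.602176634 × 10^-19 J.
In SI units: p = 6.78 × 10^-4 eV/c = 3.6234 × 10^-31 kg·m/s.
Since λ = h/p for a photon, λ = 0.001829 m.
Converting to mm: λ = 1.829 mm ≈ 1.83 mm.

1.83 mm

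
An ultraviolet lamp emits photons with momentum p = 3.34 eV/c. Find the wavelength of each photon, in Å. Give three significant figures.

In SI units: p = 3.34 eV/c = 1.7850 × 10^-27 kg·m/s.
Apply λ = h/p: λ = 3.712 × 10^-7 m.
Converting to Å: λ = 3712 Å ≈ 3710 Å.

3710 Å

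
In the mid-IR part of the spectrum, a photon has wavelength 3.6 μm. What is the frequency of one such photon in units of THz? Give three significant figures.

83.3 THz

Convert to SI: λ = 3.6 μm = 3.6·10^-6 m.
Apply f = c/λ: f = 8.328·10^13 Hz.
Converting to THz: f = 83.28 THz ≈ 83.3 THz.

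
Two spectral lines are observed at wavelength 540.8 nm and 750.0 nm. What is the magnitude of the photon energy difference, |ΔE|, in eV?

Using E = hc/λ: E₁ = 3.6732e-19 J, E₂ = 2.6486e-19 J.
|ΔE| = |3.6732e-19 − 2.6486e-19| = 1.02e-19 J = 0.639 eV.

0.639 eV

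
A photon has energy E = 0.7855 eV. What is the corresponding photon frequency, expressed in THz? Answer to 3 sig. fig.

Convert to SI: E = 0.7855 eV = 1.2585 × 10^-19 J.
Apply f = E/h: f = 1.899 × 10^14 Hz.
Converting to THz: f = 189.9 THz ≈ 190 THz.

190 THz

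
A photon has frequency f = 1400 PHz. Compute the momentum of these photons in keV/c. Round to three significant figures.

5.79 keV/c

Use h = 6.62607015 × 10^-34 J·s, c = 2.99792458 × 10^8 m/s, 1 eV = 1.602176634 × 10^-19 J.
Convert to SI: f = 1400 PHz = 1.4 × 10^18 Hz.
For a photon p = hf/c, so p = 3.094 × 10^-24 kg·m/s.
Converting to keV/c: p = 5.790 keV/c ≈ 5.79 keV/c.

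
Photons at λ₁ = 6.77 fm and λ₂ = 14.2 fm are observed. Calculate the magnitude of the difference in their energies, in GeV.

0.0958 GeV

Using E = hc/λ: E₁ = 2.934·10^-11 J, E₂ = 1.399·10^-11 J.
|ΔE| = |2.934·10^-11 − 1.399·10^-11| = 1.54·10^-11 J = 0.0958 GeV.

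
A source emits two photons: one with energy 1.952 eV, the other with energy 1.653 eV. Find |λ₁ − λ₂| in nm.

Using λ = hc/E: λ₁ = 6.3516·10^-7 m, λ₂ = 7.5006·10^-7 m.
|Δλ| = |6.3516·10^-7 − 7.5006·10^-7| = 1.15·10^-7 m = 115 nm.

115 nm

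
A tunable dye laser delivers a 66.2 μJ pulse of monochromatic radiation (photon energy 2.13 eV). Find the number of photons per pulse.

1.94 × 10^14 photons

Per-photon energy: E = 3.413 × 10^-19 J (from energy = 2.13 eV).
N = E_total / E_photon = 6.62 × 10^-5 J / 3.413 × 10^-19 J = 1.94 × 10^14.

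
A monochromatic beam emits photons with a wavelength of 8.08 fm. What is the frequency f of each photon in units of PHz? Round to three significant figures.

Take c = 2.99792458 × 10^8 m/s.
In SI units: λ = 8.08 fm = 8.08 × 10^-15 m.
The photon relation is f = c/λ, giving f = 3.710 × 10^22 Hz.
Converting to PHz: f = 3.710 × 10^7 PHz ≈ 3.71 × 10^7 PHz.

3.71 × 10^7 PHz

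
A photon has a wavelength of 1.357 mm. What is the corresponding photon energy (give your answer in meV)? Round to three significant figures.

0.914 meV

Take h = 6.62607015e-34 J·s, c = 2.99792458e8 m/s, 1 eV = 1.602176634e-19 J.
In SI units: λ = 1.357 mm = 0.001357 m.
Apply E = hc/λ: E = 1.464e-22 J.
Converting to meV: E = 0.9137 meV ≈ 0.914 meV.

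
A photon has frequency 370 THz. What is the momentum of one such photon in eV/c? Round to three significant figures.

(h = 6.62607015e-34 J·s, c = 2.99792458e8 m/s, 1 eV = 1.602176634e-19 J.)
First convert: f = 370 THz = 3.7e14 Hz.
Since p = hf/c for a photon, p = 8.178e-28 kg·m/s.
Converting to eV/c: p = 1.530 eV/c ≈ 1.53 eV/c.

1.53 eV/c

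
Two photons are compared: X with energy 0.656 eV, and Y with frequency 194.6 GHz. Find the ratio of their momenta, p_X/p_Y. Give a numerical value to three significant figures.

815

p_X = 3.506e-28 kg·m/s (from energy = 0.656 eV, via p = E/c).
p_Y = 4.301e-31 kg·m/s (from frequency = 194.6 GHz, via p = hf/c).
Ratio = 3.506e-28 / 4.301e-31 = 815.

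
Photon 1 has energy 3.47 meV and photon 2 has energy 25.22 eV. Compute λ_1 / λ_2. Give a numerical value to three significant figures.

7270

λ_1 = 3.573 × 10^-4 m (from energy = 3.47 meV, via λ = hc/E).
λ_2 = 4.916 × 10^-8 m (from energy = 25.22 eV, via λ = hc/E).
Ratio = 3.573 × 10^-4 / 4.916 × 10^-8 = 7270.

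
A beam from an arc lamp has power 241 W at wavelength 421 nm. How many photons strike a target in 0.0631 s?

Total energy: E_total = P·t = 241 × 0.0631 = 15.21 J.
Per-photon energy: E = 4.718 × 10^-19 J.
N = E_total / E_photon = 3.22 × 10^19.

3.22 × 10^19 photons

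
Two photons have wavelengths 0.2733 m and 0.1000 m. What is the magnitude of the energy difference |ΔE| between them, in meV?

7.86 × 10^-3 meV

Using E = hc/λ: E₁ = 7.2684 × 10^-25 J, E₂ = 1.9864 × 10^-24 J.
|ΔE| = |7.2684 × 10^-25 − 1.9864 × 10^-24| = 1.26 × 10^-24 J = 7.86 × 10^-3 meV.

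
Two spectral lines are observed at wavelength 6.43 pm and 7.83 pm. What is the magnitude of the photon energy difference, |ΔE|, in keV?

34.5 keV

Using E = hc/λ: E₁ = 3.089·10^-14 J, E₂ = 2.537·10^-14 J.
|ΔE| = |3.089·10^-14 − 2.537·10^-14| = 5.52·10^-15 J = 34.5 keV.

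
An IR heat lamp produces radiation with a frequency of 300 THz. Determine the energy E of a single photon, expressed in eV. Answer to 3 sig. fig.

1.24 eV

First convert: f = 300 THz = 3.0 × 10^14 Hz.
Since E = hf for a photon, E = 1.988 × 10^-19 J.
Converting to eV: E = 1.241 eV ≈ 1.24 eV.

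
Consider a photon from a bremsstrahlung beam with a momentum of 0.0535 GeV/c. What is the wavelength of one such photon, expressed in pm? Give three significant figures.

0.0232 pm

(h = 6.62607015e-34 J·s, c = 2.99792458e8 m/s, 1 eV = 1.602176634e-19 J.)
In SI units: p = 0.0535 GeV/c = 2.8592e-20 kg·m/s.
For a photon λ = h/p, so λ = 2.317e-14 m.
Converting to pm: λ = 0.02317 pm ≈ 0.0232 pm.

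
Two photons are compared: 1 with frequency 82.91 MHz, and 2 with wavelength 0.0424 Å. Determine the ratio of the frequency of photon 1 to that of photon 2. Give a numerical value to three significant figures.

f_1 = 8.291e7 Hz (from frequency = 82.91 MHz, via f given directly).
f_2 = 7.071e19 Hz (from wavelength = 0.0424 Å, via f = c/λ).
Ratio = 8.291e7 / 7.071e19 = 1.17e-12.

1.17e-12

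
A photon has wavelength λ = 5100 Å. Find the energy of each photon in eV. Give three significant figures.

2.43 eV

(h = 6.62607015e-34 J·s, c = 2.99792458e8 m/s, 1 eV = 1.602176634e-19 J.)
In SI units: λ = 5100 Å = 5.1e-7 m.
For a photon E = hc/λ, so E = 3.895e-19 J.
Converting to eV: E = 2.431 eV ≈ 2.43 eV.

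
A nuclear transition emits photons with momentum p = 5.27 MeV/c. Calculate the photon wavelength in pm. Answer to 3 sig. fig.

0.235 pm

Use h = 6.62607015 × 10^-34 J·s, c = 2.99792458 × 10^8 m/s, 1 eV = 1.602176634 × 10^-19 J.
In SI units: p = 5.27 MeV/c = 2.8164 × 10^-21 kg·m/s.
The photon relation is λ = h/p, giving λ = 2.353 × 10^-13 m.
Converting to pm: λ = 0.2353 pm ≈ 0.235 pm.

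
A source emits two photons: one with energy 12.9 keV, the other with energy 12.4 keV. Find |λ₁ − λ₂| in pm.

3.88 pm

Using λ = hc/E: λ₁ = 9.611e-11 m, λ₂ = 9.999e-11 m.
|Δλ| = |9.611e-11 − 9.999e-11| = 3.88e-12 m = 3.88 pm.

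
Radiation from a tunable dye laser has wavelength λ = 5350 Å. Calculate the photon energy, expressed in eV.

2.32 eV

(h = 6.62607015 × 10^-34 J·s, c = 2.99792458 × 10^8 m/s, 1 eV = 1.602176634 × 10^-19 J.)
Convert to SI: λ = 5350 Å = 5.35 × 10^-7 m.
For a photon E = hc/λ, so E = 3.713 × 10^-19 J.
Converting to eV: E = 2.317 eV ≈ 2.32 eV.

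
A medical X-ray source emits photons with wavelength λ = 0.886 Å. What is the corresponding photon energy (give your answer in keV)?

14.0 keV

Take h = 6.62607015 × 10^-34 J·s, c = 2.99792458 × 10^8 m/s, 1 eV = 1.602176634 × 10^-19 J.
In SI units: λ = 0.886 Å = 8.86 × 10^-11 m.
For a photon E = hc/λ, so E = 2.242 × 10^-15 J.
Converting to keV: E = 13.99 keV ≈ 14.0 keV.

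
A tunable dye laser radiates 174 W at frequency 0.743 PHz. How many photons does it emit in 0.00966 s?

3.41 × 10^18 photons

Total energy: E_total = P·t = 174 × 0.00966 = 1.681 J.
Per-photon energy: E = 4.923 × 10^-19 J.
N = E_total / E_photon = 3.41 × 10^18.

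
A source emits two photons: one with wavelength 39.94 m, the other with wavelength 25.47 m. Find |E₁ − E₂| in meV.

Using E = hc/λ: E₁ = 4.9736e-27 J, E₂ = 7.7992e-27 J.
|ΔE| = |4.9736e-27 − 7.7992e-27| = 2.83e-27 J = 1.76e-5 meV.

1.76e-5 meV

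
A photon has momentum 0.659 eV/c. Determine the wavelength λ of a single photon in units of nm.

First convert: p = 0.659 eV/c = 3.5219e-28 kg·m/s.
Since λ = h/p for a photon, λ = 1.881e-6 m.
Converting to nm: λ = 1881 nm ≈ 1880 nm.

1880 nm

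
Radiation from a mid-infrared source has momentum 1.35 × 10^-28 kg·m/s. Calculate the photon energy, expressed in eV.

0.253 eV

(c = 2.99792458 × 10^8 m/s, 1 eV = 1.602176634 × 10^-19 J.)
The photon relation is E = pc, giving E = 4.047 × 10^-20 J.
Converting to eV: E = 0.2526 eV ≈ 0.253 eV.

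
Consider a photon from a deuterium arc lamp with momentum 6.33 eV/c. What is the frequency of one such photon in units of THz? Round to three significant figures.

1530 THz

First convert: p = 6.33 eV/c = 3.3829 × 10^-27 kg·m/s.
Apply f = pc/h: f = 1.531 × 10^15 Hz.
Converting to THz: f = 1531 THz ≈ 1530 THz.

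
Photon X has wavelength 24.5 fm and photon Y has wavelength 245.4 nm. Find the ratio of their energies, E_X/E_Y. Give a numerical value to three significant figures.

E_X = 8.108 × 10^-12 J (from wavelength = 24.5 fm, via E = hc/λ).
E_Y = 8.095 × 10^-19 J (from wavelength = 245.4 nm, via E = hc/λ).
Ratio = 8.108 × 10^-12 / 8.095 × 10^-19 = 1.00 × 10^7.

1.00 × 10^7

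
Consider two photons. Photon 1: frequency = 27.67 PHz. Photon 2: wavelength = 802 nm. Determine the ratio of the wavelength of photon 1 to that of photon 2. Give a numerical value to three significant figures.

0.0135

λ_1 = 1.083 × 10^-8 m (from frequency = 27.67 PHz, via λ = c/f).
λ_2 = 8.020 × 10^-7 m (from wavelength = 802 nm, via λ given directly).
Ratio = 1.083 × 10^-8 / 8.020 × 10^-7 = 0.0135.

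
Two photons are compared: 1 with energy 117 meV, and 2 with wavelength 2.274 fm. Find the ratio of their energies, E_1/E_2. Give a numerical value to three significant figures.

2.15 × 10^-10

E_1 = 1.875 × 10^-20 J (from energy = 117 meV, via E given directly).
E_2 = 8.735 × 10^-11 J (from wavelength = 2.274 fm, via E = hc/λ).
Ratio = 1.875 × 10^-20 / 8.735 × 10^-11 = 2.15 × 10^-10.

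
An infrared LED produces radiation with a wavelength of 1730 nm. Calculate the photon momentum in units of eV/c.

In SI units: λ = 1730 nm = 1.73 × 10^-6 m.
For a photon p = h/λ, so p = 3.830 × 10^-28 kg·m/s.
Converting to eV/c: p = 0.7167 eV/c ≈ 0.717 eV/c.

0.717 eV/c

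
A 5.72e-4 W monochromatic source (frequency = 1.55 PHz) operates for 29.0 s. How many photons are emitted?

Total energy: E_total = P·t = 5.72e-4 × 29.0 = 0.01659 J.
Per-photon energy: E = 1.027e-18 J.
N = E_total / E_photon = 1.62e16.

1.62e16 photons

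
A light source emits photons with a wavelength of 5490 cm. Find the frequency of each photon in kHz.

5460 kHz

Convert to SI: λ = 5490 cm = 54.9 m.
The photon relation is f = c/λ, giving f = 5.461·10^6 Hz.
Converting to kHz: f = 5461 kHz ≈ 5460 kHz.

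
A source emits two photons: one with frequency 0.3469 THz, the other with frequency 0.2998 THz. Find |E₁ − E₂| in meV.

0.195 meV

Using E = hf: E₁ = 2.2986 × 10^-22 J, E₂ = 1.9865 × 10^-22 J.
|ΔE| = |2.2986 × 10^-22 − 1.9865 × 10^-22| = 3.12 × 10^-23 J = 0.195 meV.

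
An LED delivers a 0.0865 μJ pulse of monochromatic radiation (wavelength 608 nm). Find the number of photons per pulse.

2.65·10^11 photons

Per-photon energy: E = 3.267·10^-19 J (from wavelength = 608 nm).
N = E_total / E_photon = 8.65·10^-8 J / 3.267·10^-19 J = 2.65·10^11.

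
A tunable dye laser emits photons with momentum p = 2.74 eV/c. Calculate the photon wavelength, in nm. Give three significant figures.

452 nm

Use h = 6.62607015 × 10^-34 J·s, c = 2.99792458 × 10^8 m/s, 1 eV = 1.602176634 × 10^-19 J.
In SI units: p = 2.74 eV/c = 1.4643 × 10^-27 kg·m/s.
The photon relation is λ = h/p, giving λ = 4.525 × 10^-7 m.
Converting to nm: λ = 452.5 nm ≈ 452 nm.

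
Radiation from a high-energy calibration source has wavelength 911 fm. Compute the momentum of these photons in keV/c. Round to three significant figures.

1360 keV/c

Take h = 6.62607015 × 10^-34 J·s, c = 2.99792458 × 10^8 m/s, 1 eV = 1.602176634 × 10^-19 J.
In SI units: λ = 911 fm = 9.11 × 10^-13 m.
For a photon p = h/λ, so p = 7.273 × 10^-22 kg·m/s.
Converting to keV/c: p = 1361 keV/c ≈ 1360 keV/c.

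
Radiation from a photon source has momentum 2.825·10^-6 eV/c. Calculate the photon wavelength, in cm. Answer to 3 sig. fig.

(h = 6.62607015·10^-34 J·s, c = 2.99792458·10^8 m/s, 1 eV = 1.602176634·10^-19 J.)
Convert to SI: p = 2.825·10^-6 eV/c = 1.5098·10^-33 kg·m/s.
For a photon λ = h/p, so λ = 0.4389 m.
Converting to cm: λ = 43.89 cm ≈ 43.9 cm.

43.9 cm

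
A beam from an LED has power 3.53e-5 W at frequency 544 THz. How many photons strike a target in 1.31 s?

1.28e14 photons

Total energy: E_total = P·t = 3.53e-5 × 1.31 = 4.624e-5 J.
Per-photon energy: E = 3.605e-19 J.
N = E_total / E_photon = 1.28e14.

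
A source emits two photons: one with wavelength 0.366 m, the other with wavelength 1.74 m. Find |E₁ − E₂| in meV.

2.67·10^-3 meV

Using E = hc/λ: E₁ = 5.427·10^-25 J, E₂ = 1.142·10^-25 J.
|ΔE| = |5.427·10^-25 − 1.142·10^-25| = 4.29·10^-25 J = 2.67·10^-3 meV.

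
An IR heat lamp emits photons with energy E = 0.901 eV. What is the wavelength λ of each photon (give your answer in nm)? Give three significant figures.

Take h = 6.62607015e-34 J·s, c = 2.99792458e8 m/s, 1 eV = 1.602176634e-19 J.
In SI units: E = 0.901 eV = 1.4436e-19 J.
Apply λ = hc/E: λ = 1.376e-6 m.
Converting to nm: λ = 1376 nm ≈ 1380 nm.

1380 nm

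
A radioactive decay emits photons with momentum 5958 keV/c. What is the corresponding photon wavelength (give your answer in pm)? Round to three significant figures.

(h = 6.62607015 × 10^-34 J·s, c = 2.99792458 × 10^8 m/s, 1 eV = 1.602176634 × 10^-19 J.)
First convert: p = 5958 keV/c = 3.1841 × 10^-21 kg·m/s.
Since λ = h/p for a photon, λ = 2.081 × 10^-13 m.
Converting to pm: λ = 0.2081 pm ≈ 0.208 pm.

0.208 pm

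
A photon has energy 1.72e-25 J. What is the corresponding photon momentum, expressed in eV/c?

(c = 2.99792458e8 m/s, 1 eV = 1.602176634e-19 J.)
Apply p = E/c: p = 5.737e-34 kg·m/s.
Converting to eV/c: p = 1.074e-6 eV/c ≈ 1.07e-6 eV/c.

1.07e-6 eV/c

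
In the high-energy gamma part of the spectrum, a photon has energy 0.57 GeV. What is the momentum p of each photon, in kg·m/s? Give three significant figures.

3.05 × 10^-19 kg·m/s

In SI units: E = 0.57 GeV = 9.1324 × 10^-11 J.
Since p = E/c for a photon, p = 3.046 × 10^-19 kg·m/s.
So p ≈ 3.05 × 10^-19 kg·m/s.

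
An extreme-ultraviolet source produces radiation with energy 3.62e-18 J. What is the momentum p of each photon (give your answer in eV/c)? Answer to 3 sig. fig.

22.6 eV/c

(c = 2.99792458e8 m/s, 1 eV = 1.602176634e-19 J.)
Apply p = E/c: p = 1.208e-26 kg·m/s.
Converting to eV/c: p = 22.59 eV/c ≈ 22.6 eV/c.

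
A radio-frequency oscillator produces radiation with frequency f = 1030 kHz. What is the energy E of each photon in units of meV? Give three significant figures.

4.26 × 10^-6 meV

Convert to SI: f = 1030 kHz = 1.03 × 10^6 Hz.
Apply E = hf: E = 6.825 × 10^-28 J.
Converting to meV: E = 4.260 × 10^-6 meV ≈ 4.26 × 10^-6 meV.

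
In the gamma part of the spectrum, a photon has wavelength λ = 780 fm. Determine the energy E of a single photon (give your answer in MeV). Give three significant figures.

1.59 MeV

Convert to SI: λ = 780 fm = 7.8e-13 m.
The photon relation is E = hc/λ, giving E = 2.547e-13 J.
Converting to MeV: E = 1.590 MeV ≈ 1.59 MeV.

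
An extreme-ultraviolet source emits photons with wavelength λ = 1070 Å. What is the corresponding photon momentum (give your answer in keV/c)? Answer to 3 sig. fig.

Take h = 6.62607015 × 10^-34 J·s, c = 2.99792458 × 10^8 m/s, 1 eV = 1.602176634 × 10^-19 J.
Convert to SI: λ = 1070 Å = 1.07 × 10^-7 m.
The photon relation is p = h/λ, giving p = 6.193 × 10^-27 kg·m/s.
Converting to keV/c: p = 0.01159 keV/c ≈ 0.0116 keV/c.

0.0116 keV/c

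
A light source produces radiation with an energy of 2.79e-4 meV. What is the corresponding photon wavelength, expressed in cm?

444 cm

In SI units: E = 2.79e-4 meV = 4.4701e-26 J.
Since λ = hc/E for a photon, λ = 4.444 m.
Converting to cm: λ = 444.4 cm ≈ 444 cm.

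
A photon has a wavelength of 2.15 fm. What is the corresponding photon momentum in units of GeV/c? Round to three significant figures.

0.577 GeV/c

Take h = 6.62607015·10^-34 J·s, c = 2.99792458·10^8 m/s, 1 eV = 1.602176634·10^-19 J.
First convert: λ = 2.15 fm = 2.15·10^-15 m.
For a photon p = h/λ, so p = 3.082·10^-19 kg·m/s.
Converting to GeV/c: p = 0.5767 GeV/c ≈ 0.577 GeV/c.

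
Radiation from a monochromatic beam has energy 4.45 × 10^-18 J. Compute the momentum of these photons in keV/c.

0.0278 keV/c

(c = 2.99792458 × 10^8 m/s, 1 eV = 1.602176634 × 10^-19 J.)
Apply p = E/c: p = 1.484 × 10^-26 kg·m/s.
Converting to keV/c: p = 0.02777 keV/c ≈ 0.0278 keV/c.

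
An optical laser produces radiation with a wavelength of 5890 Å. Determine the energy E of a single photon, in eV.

2.10 eV

(h = 6.62607015e-34 J·s, c = 2.99792458e8 m/s, 1 eV = 1.602176634e-19 J.)
Convert to SI: λ = 5890 Å = 5.89e-7 m.
The photon relation is E = hc/λ, giving E = 3.373e-19 J.
Converting to eV: E = 2.105 eV ≈ 2.10 eV.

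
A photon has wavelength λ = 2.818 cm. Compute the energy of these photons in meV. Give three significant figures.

In SI units: λ = 2.818 cm = 0.02818 m.
For a photon E = hc/λ, so E = 7.049e-24 J.
Converting to meV: E = 0.04400 meV ≈ 0.0440 meV.

0.0440 meV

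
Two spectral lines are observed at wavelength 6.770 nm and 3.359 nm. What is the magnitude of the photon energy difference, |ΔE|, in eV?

186 eV

Using E = hc/λ: E₁ = 2.9342e-17 J, E₂ = 5.9138e-17 J.
|ΔE| = |2.9342e-17 − 5.9138e-17| = 2.98e-17 J = 186 eV.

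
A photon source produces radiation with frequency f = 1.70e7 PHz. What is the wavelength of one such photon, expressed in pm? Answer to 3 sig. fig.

0.0176 pm

Use c = 2.99792458e8 m/s.
In SI units: f = 1.70e7 PHz = 1.70e22 Hz.
Apply λ = c/f: λ = 1.763e-14 m.
Converting to pm: λ = 0.01763 pm ≈ 0.0176 pm.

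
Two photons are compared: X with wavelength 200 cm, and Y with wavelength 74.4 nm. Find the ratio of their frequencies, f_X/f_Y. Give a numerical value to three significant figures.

3.72 × 10^-8

f_X = 1.499 × 10^8 Hz (from wavelength = 200 cm, via f = c/λ).
f_Y = 4.029 × 10^15 Hz (from wavelength = 74.4 nm, via f = c/λ).
Ratio = 1.499 × 10^8 / 4.029 × 10^15 = 3.72 × 10^-8.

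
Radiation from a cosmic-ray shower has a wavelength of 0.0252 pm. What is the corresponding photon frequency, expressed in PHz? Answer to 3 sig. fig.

1.19 × 10^7 PHz

Convert to SI: λ = 0.0252 pm = 2.52 × 10^-14 m.
The photon relation is f = c/λ, giving f = 1.190 × 10^22 Hz.
Converting to PHz: f = 1.190 × 10^7 PHz ≈ 1.19 × 10^7 PHz.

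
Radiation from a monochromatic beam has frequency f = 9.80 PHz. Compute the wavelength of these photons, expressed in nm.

In SI units: f = 9.80 PHz = 9.80·10^15 Hz.
Apply λ = c/f: λ = 3.059·10^-8 m.
Converting to nm: λ = 30.59 nm ≈ 30.6 nm.

30.6 nm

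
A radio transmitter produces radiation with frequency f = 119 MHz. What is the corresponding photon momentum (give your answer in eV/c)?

(h = 6.62607015e-34 J·s, c = 2.99792458e8 m/s, 1 eV = 1.602176634e-19 J.)
First convert: f = 119 MHz = 1.19e8 Hz.
Since p = hf/c for a photon, p = 2.630e-34 kg·m/s.
Converting to eV/c: p = 4.921e-7 eV/c ≈ 4.92e-7 eV/c.

4.92e-7 eV/c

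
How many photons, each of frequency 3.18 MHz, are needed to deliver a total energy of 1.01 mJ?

4.79·10^23 photons

Per-photon energy: E = 2.107·10^-27 J (from frequency = 3.18 MHz).
N = E_total / E_photon = 0.00101 J / 2.107·10^-27 J = 4.79·10^23.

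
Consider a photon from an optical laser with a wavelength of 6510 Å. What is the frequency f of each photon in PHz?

First convert: λ = 6510 Å = 6.51e-7 m.
Since f = c/λ for a photon, f = 4.605e14 Hz.
Converting to PHz: f = 0.4605 PHz ≈ 0.461 PHz.

0.461 PHz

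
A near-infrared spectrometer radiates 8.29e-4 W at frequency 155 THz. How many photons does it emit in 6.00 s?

Total energy: E_total = P·t = 8.29e-4 × 6.00 = 0.004974 J.
Per-photon energy: E = 1.027e-19 J.
N = E_total / E_photon = 4.84e16.

4.84e16 photons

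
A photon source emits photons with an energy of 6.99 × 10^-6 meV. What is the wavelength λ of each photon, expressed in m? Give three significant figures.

Use h = 6.62607015 × 10^-34 J·s, c = 2.99792458 × 10^8 m/s, 1 eV = 1.602176634 × 10^-19 J.
Convert to SI: E = 6.99 × 10^-6 meV = 1.1199 × 10^-27 J.
The photon relation is λ = hc/E, giving λ = 177.4 m.
So λ ≈ 177 m.

177 m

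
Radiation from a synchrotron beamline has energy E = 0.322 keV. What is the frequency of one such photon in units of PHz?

77.9 PHz

Convert to SI: E = 0.322 keV = 5.1590e-17 J.
The photon relation is f = E/h, giving f = 7.786e16 Hz.
Converting to PHz: f = 77.86 PHz ≈ 77.9 PHz.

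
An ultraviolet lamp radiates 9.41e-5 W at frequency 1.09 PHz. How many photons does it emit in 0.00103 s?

Total energy: E_total = P·t = 9.41e-5 × 0.00103 = 9.692e-8 J.
Per-photon energy: E = 7.222e-19 J.
N = E_total / E_photon = 1.34e11.

1.34e11 photons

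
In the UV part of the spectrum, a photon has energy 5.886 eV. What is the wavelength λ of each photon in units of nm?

(h = 6.62607015e-34 J·s, c = 2.99792458e8 m/s, 1 eV = 1.602176634e-19 J.)
In SI units: E = 5.886 eV = 9.4304e-19 J.
The photon relation is λ = hc/E, giving λ = 2.106e-7 m.
Converting to nm: λ = 210.6 nm ≈ 211 nm.

211 nm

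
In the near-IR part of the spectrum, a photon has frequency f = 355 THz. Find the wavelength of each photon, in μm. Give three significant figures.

Convert to SI: f = 355 THz = 3.55·10^14 Hz.
For a photon λ = c/f, so λ = 8.445·10^-7 m.
Converting to μm: λ = 0.8445 μm ≈ 0.844 μm.

0.844 μm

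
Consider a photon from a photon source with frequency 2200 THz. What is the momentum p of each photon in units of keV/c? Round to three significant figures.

Convert to SI: f = 2200 THz = 2.2e15 Hz.
Since p = hf/c for a photon, p = 4.862e-27 kg·m/s.
Converting to keV/c: p = 0.009098 keV/c ≈ 9.10e-3 keV/c.

9.10e-3 keV/c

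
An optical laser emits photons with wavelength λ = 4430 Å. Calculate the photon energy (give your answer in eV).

(h = 6.62607015 × 10^-34 J·s, c = 2.99792458 × 10^8 m/s, 1 eV = 1.602176634 × 10^-19 J.)
Convert to SI: λ = 4430 Å = 4.43 × 10^-7 m.
For a photon E = hc/λ, so E = 4.484 × 10^-19 J.
Converting to eV: E = 2.799 eV ≈ 2.80 eV.

2.80 eV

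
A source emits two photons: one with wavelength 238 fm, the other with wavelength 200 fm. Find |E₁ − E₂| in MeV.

Using E = hc/λ: E₁ = 8.346 × 10^-13 J, E₂ = 9.932 × 10^-13 J.
|ΔE| = |8.346 × 10^-13 − 9.932 × 10^-13| = 1.59 × 10^-13 J = 0.990 MeV.

0.990 MeV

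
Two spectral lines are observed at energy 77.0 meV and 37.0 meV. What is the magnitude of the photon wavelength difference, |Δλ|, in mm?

0.0174 mm

Using λ = hc/E: λ₁ = 1.610e-5 m, λ₂ = 3.351e-5 m.
|Δλ| = |1.610e-5 − 3.351e-5| = 1.74e-5 m = 0.0174 mm.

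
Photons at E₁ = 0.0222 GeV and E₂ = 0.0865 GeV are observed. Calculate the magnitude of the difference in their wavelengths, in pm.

Using λ = hc/E: λ₁ = 5.585e-14 m, λ₂ = 1.433e-14 m.
|Δλ| = |5.585e-14 − 1.433e-14| = 4.15e-14 m = 0.0415 pm.

0.0415 pm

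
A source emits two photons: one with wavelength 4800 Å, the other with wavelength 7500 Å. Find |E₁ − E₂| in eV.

0.930 eV

Using E = hc/λ: E₁ = 4.138e-19 J, E₂ = 2.649e-19 J.
|ΔE| = |4.138e-19 − 2.649e-19| = 1.49e-19 J = 0.930 eV.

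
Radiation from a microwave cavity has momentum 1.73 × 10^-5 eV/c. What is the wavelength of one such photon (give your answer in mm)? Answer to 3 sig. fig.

Take h = 6.62607015 × 10^-34 J·s, c = 2.99792458 × 10^8 m/s, 1 eV = 1.602176634 × 10^-19 J.
Convert to SI: p = 1.73 × 10^-5 eV/c = 9.2456 × 10^-33 kg·m/s.
Since λ = h/p for a photon, λ = 0.07167 m.
Converting to mm: λ = 71.67 mm ≈ 71.7 mm.

71.7 mm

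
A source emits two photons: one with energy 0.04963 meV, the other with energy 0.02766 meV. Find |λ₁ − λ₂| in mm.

19.8 mm

Using λ = hc/E: λ₁ = 0.024982 m, λ₂ = 0.044824 m.
|Δλ| = |0.024982 − 0.044824| = 0.0198 m = 19.8 mm.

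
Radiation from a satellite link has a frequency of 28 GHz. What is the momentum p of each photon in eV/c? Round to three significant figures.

(h = 6.62607015e-34 J·s, c = 2.99792458e8 m/s, 1 eV = 1.602176634e-19 J.)
First convert: f = 28 GHz = 2.8e10 Hz.
For a photon p = hf/c, so p = 6.189e-32 kg·m/s.
Converting to eV/c: p = 1.158e-4 eV/c ≈ 1.16e-4 eV/c.

1.16e-4 eV/c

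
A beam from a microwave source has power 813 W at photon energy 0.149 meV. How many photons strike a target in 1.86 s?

Total energy: E_total = P·t = 813 × 1.86 = 1512 J.
Per-photon energy: E = 2.387·10^-23 J.
N = E_total / E_photon = 6.33·10^25.

6.33·10^25 photons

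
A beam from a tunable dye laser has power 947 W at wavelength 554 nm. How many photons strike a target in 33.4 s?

8.82 × 10^22 photons

Total energy: E_total = P·t = 947 × 33.4 = 31630 J.
Per-photon energy: E = 3.586 × 10^-19 J.
N = E_total / E_photon = 8.82 × 10^22.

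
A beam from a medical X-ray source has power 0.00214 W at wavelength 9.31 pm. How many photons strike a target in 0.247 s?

2.48e10 photons

Total energy: E_total = P·t = 0.00214 × 0.247 = 5.286e-4 J.
Per-photon energy: E = 2.134e-14 J.
N = E_total / E_photon = 2.48e10.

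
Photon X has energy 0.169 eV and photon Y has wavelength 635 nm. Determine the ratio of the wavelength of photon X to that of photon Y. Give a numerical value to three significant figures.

λ_X = 7.336e-6 m (from energy = 0.169 eV, via λ = hc/E).
λ_Y = 6.350e-7 m (from wavelength = 635 nm, via λ given directly).
Ratio = 7.336e-6 / 6.350e-7 = 11.6.

11.6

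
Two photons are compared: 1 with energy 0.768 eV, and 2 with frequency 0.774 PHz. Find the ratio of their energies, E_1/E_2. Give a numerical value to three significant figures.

E_1 = 1.230·10^-19 J (from energy = 0.768 eV, via E given directly).
E_2 = 5.129·10^-19 J (from frequency = 0.774 PHz, via E = hf).
Ratio = 1.230·10^-19 / 5.129·10^-19 = 0.240.

0.240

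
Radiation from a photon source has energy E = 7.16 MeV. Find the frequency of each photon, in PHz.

1.73 × 10^6 PHz

Take h = 6.62607015 × 10^-34 J·s, 1 eV = 1.602176634 × 10^-19 J.
In SI units: E = 7.16 MeV = 1.1472 × 10^-12 J.
Apply f = E/h: f = 1.731 × 10^21 Hz.
Converting to PHz: f = 1.731 × 10^6 PHz ≈ 1.73 × 10^6 PHz.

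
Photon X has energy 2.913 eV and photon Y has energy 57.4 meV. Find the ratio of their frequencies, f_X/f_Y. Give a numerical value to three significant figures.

50.7

f_X = 7.044 × 10^14 Hz (from energy = 2.913 eV, via f = E/h).
f_Y = 1.388 × 10^13 Hz (from energy = 57.4 meV, via f = E/h).
Ratio = 7.044 × 10^14 / 1.388 × 10^13 = 50.7.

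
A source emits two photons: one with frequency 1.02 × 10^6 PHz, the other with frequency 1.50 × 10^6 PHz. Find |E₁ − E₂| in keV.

Using E = hf: E₁ = 6.759 × 10^-13 J, E₂ = 9.939 × 10^-13 J.
|ΔE| = |6.759 × 10^-13 − 9.939 × 10^-13| = 3.18 × 10^-13 J = 1990 keV.

1990 keV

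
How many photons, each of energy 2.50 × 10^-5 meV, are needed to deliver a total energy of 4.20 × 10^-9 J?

1.05 × 10^18 photons

Per-photon energy: E = 4.005 × 10^-27 J (from energy = 2.50 × 10^-5 meV).
N = E_total / E_photon = 4.20 × 10^-9 J / 4.005 × 10^-27 J = 1.05 × 10^18.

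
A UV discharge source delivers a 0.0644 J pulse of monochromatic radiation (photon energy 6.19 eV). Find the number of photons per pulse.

Per-photon energy: E = 9.917e-19 J (from energy = 6.19 eV).
N = E_total / E_photon = 0.0644 J / 9.917e-19 J = 6.49e16.

6.49e16 photons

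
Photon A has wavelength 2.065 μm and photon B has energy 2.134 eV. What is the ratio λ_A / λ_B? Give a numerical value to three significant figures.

λ_A = 2.065·10^-6 m (from wavelength = 2.065 μm, via λ given directly).
λ_B = 5.810·10^-7 m (from energy = 2.134 eV, via λ = hc/E).
Ratio = 2.065·10^-6 / 5.810·10^-7 = 3.55.

3.55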